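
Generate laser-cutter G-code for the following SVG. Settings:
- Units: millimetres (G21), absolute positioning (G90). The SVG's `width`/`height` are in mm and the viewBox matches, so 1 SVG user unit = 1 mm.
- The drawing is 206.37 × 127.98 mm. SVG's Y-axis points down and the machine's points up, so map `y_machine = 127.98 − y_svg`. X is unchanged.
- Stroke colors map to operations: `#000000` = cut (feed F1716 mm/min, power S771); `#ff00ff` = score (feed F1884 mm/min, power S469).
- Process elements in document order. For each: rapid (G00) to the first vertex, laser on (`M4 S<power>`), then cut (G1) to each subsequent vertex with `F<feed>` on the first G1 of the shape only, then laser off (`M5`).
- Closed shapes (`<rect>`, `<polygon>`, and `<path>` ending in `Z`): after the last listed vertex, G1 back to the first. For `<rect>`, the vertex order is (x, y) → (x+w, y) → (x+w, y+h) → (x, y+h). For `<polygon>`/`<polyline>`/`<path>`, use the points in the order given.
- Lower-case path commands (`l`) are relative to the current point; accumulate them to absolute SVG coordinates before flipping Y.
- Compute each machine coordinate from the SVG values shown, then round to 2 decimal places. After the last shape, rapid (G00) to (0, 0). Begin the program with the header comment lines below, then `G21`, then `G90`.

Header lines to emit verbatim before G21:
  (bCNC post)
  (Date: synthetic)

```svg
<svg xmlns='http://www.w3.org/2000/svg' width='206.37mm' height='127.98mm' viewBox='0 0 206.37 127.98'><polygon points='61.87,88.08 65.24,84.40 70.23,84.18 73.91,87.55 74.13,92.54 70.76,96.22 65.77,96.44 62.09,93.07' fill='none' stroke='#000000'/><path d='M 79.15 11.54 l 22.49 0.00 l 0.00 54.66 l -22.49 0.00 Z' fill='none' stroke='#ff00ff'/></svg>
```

1 u = 1 mm; y_m = 127.98 − y.

[1] `<polygon>` regular polygon, #000000→cut S771 F1716: (61.87,39.90) → (65.24,43.58) → (70.23,43.80) → (73.91,40.43) → (74.13,35.44) → (70.76,31.76) → (65.77,31.54) → (62.09,34.91) → (61.87,39.90) (closed)

[2] `<path>` rectangle, #ff00ff→score S469 F1884: (79.15,116.44) → (101.64,116.44) → (101.64,61.78) → (79.15,61.78) → (79.15,116.44) (closed)

(bCNC post)
(Date: synthetic)
G21
G90
G00 X61.87 Y39.90
M4 S771
G1 X65.24 Y43.58 F1716
G1 X70.23 Y43.80
G1 X73.91 Y40.43
G1 X74.13 Y35.44
G1 X70.76 Y31.76
G1 X65.77 Y31.54
G1 X62.09 Y34.91
G1 X61.87 Y39.90
M5
G00 X79.15 Y116.44
M4 S469
G1 X101.64 Y116.44 F1884
G1 X101.64 Y61.78
G1 X79.15 Y61.78
G1 X79.15 Y116.44
M5
G00 X0.00 Y0.00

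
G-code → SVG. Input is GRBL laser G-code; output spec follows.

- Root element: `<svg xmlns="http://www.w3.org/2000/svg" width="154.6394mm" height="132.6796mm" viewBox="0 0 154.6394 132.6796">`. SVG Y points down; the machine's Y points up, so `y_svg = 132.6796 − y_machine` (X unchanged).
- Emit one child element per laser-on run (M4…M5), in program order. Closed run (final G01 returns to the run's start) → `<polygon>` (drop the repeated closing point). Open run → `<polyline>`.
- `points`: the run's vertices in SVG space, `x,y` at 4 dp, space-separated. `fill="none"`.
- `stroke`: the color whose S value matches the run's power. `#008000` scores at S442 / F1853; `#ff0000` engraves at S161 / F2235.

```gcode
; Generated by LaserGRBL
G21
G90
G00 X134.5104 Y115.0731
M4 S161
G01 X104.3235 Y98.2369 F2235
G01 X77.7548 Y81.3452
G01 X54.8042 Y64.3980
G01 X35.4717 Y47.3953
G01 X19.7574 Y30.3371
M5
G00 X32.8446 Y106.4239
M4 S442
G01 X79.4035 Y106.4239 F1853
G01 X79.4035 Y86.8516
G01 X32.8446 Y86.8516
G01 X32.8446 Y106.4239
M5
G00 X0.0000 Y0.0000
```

Each laser-on run becomes one SVG element. Flip Y back into SVG space with y_svg = 132.6796 − y_machine.

Run 1: S161 ⇒ engrave layer `#ff0000`. The run is open, so emit a `<polyline>` with points (Y-flipped): 134.5104,17.6065 104.3235,34.4427 77.7548,51.3344 54.8042,68.2816 35.4717,85.2843 19.7574,102.3425.

Run 2: power S442 maps to stroke `#008000` (score). The run returns to its start, so emit a `<polygon>` with points (Y-flipped): 32.8446,26.2557 79.4035,26.2557 79.4035,45.8280 32.8446,45.8280.

<svg xmlns="http://www.w3.org/2000/svg" width="154.6394mm" height="132.6796mm" viewBox="0 0 154.6394 132.6796">
  <polyline points="134.5104,17.6065 104.3235,34.4427 77.7548,51.3344 54.8042,68.2816 35.4717,85.2843 19.7574,102.3425" fill="none" stroke="#ff0000"/>
  <polygon points="32.8446,26.2557 79.4035,26.2557 79.4035,45.8280 32.8446,45.8280" fill="none" stroke="#008000"/>
</svg>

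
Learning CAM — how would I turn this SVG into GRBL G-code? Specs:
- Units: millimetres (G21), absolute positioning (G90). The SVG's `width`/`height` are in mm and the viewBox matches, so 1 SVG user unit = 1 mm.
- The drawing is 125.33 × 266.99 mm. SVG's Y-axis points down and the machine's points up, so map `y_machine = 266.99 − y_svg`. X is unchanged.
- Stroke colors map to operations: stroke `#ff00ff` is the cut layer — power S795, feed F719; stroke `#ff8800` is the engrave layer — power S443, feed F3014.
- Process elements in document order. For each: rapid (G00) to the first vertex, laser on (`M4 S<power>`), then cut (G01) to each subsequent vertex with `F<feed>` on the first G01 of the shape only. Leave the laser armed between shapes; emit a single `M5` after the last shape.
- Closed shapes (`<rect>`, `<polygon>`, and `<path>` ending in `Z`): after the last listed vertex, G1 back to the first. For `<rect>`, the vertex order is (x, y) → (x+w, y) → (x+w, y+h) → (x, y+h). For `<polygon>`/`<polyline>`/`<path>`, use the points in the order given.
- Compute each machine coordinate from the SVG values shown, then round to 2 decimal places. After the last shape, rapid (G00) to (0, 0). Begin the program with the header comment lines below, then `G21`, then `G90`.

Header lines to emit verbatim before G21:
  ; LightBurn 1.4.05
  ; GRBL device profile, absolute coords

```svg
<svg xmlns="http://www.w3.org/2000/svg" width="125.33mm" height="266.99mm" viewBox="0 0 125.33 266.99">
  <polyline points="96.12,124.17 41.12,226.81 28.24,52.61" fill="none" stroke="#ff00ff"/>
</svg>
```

viewBox `0 0 125.33 266.99` with mm width/height → 1 unit = 1 mm. Flip: y_m = 266.99 − y_svg.

**Shape 1** — `<polyline>` open polyline, stroke `#ff00ff` → cut (S795, F719). Machine vertices: (96.12,142.82) → (41.12,40.18) → (28.24,214.38). Open path.

; LightBurn 1.4.05
; GRBL device profile, absolute coords
G21
G90
G00 X96.12 Y142.82
M4 S795
G01 X41.12 Y40.18 F719
G01 X28.24 Y214.38
M5
G00 X0.00 Y0.00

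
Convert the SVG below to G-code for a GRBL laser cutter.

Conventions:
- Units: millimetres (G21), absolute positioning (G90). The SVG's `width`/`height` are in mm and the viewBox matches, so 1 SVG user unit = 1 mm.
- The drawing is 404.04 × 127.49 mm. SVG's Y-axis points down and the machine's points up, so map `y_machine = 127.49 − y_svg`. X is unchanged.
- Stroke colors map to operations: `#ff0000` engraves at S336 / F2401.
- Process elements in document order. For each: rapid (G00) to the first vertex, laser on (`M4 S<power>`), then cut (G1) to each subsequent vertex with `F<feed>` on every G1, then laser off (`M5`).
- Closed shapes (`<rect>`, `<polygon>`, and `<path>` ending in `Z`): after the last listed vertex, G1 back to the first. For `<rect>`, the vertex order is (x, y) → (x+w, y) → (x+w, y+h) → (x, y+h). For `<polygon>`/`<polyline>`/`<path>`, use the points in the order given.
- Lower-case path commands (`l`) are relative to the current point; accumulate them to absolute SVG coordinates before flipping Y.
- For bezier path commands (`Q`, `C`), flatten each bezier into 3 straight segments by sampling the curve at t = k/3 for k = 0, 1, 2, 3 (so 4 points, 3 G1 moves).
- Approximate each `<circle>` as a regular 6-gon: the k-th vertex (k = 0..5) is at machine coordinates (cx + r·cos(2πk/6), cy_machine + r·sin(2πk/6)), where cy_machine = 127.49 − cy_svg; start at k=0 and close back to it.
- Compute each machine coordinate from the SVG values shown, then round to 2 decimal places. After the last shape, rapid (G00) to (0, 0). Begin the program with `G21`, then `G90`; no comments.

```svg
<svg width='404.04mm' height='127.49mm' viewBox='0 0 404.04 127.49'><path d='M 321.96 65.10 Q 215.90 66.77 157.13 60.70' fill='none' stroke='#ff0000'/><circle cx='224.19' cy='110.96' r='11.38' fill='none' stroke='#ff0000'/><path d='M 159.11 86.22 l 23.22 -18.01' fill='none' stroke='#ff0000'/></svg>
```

1 u = 1 mm; y_m = 127.49 − y.

[1] `<path>` quadratic bezier, #ff0000→engrave S336 F2401: (321.96,62.39) → (256.51,62.14) → (201.56,63.60) → (157.13,66.79)

[2] `<circle>` circle, #ff0000→engrave S336 F2401: (235.57,16.53) → (229.88,26.39) → (218.50,26.39) → (212.81,16.53) → (218.50,6.67) → (229.88,6.67) → (235.57,16.53) (closed)

[3] `<path>` line segment, #ff0000→engrave S336 F2401: (159.11,41.27) → (182.33,59.28)

G21
G90
G00 X321.96 Y62.39
M4 S336
G1 X256.51 Y62.14 F2401
G1 X201.56 Y63.60 F2401
G1 X157.13 Y66.79 F2401
M5
G00 X235.57 Y16.53
M4 S336
G1 X229.88 Y26.39 F2401
G1 X218.50 Y26.39 F2401
G1 X212.81 Y16.53 F2401
G1 X218.50 Y6.67 F2401
G1 X229.88 Y6.67 F2401
G1 X235.57 Y16.53 F2401
M5
G00 X159.11 Y41.27
M4 S336
G1 X182.33 Y59.28 F2401
M5
G00 X0.00 Y0.00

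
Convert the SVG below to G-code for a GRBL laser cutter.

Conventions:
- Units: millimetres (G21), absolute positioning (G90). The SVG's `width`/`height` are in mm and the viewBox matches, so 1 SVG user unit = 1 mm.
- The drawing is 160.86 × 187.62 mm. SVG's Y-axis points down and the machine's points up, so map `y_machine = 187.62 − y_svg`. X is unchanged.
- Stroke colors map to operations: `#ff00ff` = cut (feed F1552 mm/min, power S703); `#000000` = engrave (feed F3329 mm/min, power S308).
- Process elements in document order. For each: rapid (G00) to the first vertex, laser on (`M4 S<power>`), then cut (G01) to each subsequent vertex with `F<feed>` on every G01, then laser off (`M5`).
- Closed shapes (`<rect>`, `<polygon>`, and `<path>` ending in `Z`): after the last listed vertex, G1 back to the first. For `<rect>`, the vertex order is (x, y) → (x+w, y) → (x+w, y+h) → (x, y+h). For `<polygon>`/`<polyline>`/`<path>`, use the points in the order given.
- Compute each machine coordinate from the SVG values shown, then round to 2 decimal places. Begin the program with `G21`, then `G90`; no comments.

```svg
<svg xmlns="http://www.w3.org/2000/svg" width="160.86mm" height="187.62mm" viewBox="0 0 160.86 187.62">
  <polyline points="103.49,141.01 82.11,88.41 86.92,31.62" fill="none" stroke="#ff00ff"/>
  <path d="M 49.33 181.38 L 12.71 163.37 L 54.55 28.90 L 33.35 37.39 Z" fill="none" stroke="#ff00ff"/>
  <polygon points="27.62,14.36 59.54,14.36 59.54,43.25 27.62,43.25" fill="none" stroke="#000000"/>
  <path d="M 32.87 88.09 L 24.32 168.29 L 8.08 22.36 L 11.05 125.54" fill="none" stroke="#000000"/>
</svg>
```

G21
G90
G00 X103.49 Y46.61
M4 S703
G01 X82.11 Y99.21 F1552
G01 X86.92 Y156.00 F1552
M5
G00 X49.33 Y6.24
M4 S703
G01 X12.71 Y24.25 F1552
G01 X54.55 Y158.72 F1552
G01 X33.35 Y150.23 F1552
G01 X49.33 Y6.24 F1552
M5
G00 X27.62 Y173.26
M4 S308
G01 X59.54 Y173.26 F3329
G01 X59.54 Y144.37 F3329
G01 X27.62 Y144.37 F3329
G01 X27.62 Y173.26 F3329
M5
G00 X32.87 Y99.53
M4 S308
G01 X24.32 Y19.33 F3329
G01 X8.08 Y165.26 F3329
G01 X11.05 Y62.08 F3329
M5

Since the viewBox matches the mm dimensions, user units are millimetres directly. The only transform is the Y-flip y_m = 187.62 − y_svg.

Shape 1 is a open polyline drawn with `<polyline>`. Its stroke #ff00ff means cut at S703, F1552. After flipping Y the toolpath is (103.49,46.61) → (82.11,99.21) → (86.92,156.00).

Shape 2 is a closed polygon drawn with `<path>`. Its stroke #ff00ff means cut at S703, F1552. After flipping Y the toolpath is (49.33,6.24) → (12.71,24.25) → (54.55,158.72) → (33.35,150.23) → (49.33,6.24), returning to the start.

Shape 3 is a rectangle drawn with `<polygon>`. Its stroke #000000 means engrave at S308, F3329. After flipping Y the toolpath is (27.62,173.26) → (59.54,173.26) → (59.54,144.37) → (27.62,144.37) → (27.62,173.26), returning to the start.

Shape 4 is a open polyline drawn with `<path>`. Its stroke #000000 means engrave at S308, F3329. After flipping Y the toolpath is (32.87,99.53) → (24.32,19.33) → (8.08,165.26) → (11.05,62.08).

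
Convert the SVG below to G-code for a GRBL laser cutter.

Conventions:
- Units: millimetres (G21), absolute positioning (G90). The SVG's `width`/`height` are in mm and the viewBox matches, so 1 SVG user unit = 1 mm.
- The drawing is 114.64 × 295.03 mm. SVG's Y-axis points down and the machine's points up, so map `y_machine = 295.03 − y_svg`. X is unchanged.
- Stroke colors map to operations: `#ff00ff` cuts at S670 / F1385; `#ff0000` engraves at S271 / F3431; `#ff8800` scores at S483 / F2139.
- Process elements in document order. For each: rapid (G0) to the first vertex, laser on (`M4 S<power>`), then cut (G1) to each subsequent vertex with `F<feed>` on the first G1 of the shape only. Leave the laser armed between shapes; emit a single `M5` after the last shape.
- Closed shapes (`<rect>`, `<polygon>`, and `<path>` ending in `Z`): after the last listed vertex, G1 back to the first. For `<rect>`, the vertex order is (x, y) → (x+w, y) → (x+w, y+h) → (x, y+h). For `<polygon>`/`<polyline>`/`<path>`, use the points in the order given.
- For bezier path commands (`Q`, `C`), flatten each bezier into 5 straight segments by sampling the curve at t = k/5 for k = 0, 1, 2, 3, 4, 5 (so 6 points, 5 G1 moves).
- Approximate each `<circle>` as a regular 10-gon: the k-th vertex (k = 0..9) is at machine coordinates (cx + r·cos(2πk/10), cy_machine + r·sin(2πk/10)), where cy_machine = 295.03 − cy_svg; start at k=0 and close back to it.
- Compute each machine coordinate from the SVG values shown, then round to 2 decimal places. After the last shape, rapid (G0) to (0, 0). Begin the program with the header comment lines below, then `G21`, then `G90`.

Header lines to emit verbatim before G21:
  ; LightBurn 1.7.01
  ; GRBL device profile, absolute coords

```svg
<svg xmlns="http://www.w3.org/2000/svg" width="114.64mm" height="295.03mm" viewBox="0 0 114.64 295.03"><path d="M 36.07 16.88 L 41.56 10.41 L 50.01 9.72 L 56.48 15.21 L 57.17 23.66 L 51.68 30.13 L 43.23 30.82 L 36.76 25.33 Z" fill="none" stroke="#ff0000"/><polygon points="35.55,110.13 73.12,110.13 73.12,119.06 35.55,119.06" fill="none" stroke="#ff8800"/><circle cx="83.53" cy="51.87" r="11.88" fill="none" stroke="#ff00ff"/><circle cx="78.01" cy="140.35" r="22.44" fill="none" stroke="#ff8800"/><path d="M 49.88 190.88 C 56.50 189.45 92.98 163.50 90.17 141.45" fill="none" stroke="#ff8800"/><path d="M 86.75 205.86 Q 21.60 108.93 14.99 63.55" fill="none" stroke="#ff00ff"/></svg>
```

; LightBurn 1.7.01
; GRBL device profile, absolute coords
G21
G90
G0 X36.07 Y278.15
M4 S271
G1 X41.56 Y284.62 F3431
G1 X50.01 Y285.31
G1 X56.48 Y279.82
G1 X57.17 Y271.37
G1 X51.68 Y264.90
G1 X43.23 Y264.21
G1 X36.76 Y269.70
G1 X36.07 Y278.15
G0 X35.55 Y184.90
M4 S483
G1 X73.12 Y184.90 F2139
G1 X73.12 Y175.97
G1 X35.55 Y175.97
G1 X35.55 Y184.90
G0 X95.41 Y243.16
M4 S670
G1 X93.14 Y250.14 F1385
G1 X87.20 Y254.46
G1 X79.86 Y254.46
G1 X73.92 Y250.14
G1 X71.65 Y243.16
G1 X73.92 Y236.18
G1 X79.86 Y231.86
G1 X87.20 Y231.86
G1 X93.14 Y236.18
G1 X95.41 Y243.16
G0 X100.45 Y154.68
M4 S483
G1 X96.16 Y167.87 F2139
G1 X84.94 Y176.02
G1 X71.08 Y176.02
G1 X59.86 Y167.87
G1 X55.57 Y154.68
G1 X59.86 Y141.49
G1 X71.08 Y133.34
G1 X84.94 Y133.34
G1 X96.16 Y141.49
G1 X100.45 Y154.68
G0 X49.88 Y104.15
M4 S483
G1 X56.88 Y107.72 F2139
G1 X67.73 Y115.82
G1 X79.11 Y127.07
G1 X87.69 Y140.11
G1 X90.17 Y153.58
G0 X86.75 Y89.17
M4 S670
G1 X63.03 Y125.88 F1385
G1 X44.00 Y158.47
G1 X29.64 Y186.93
G1 X19.98 Y211.27
G1 X14.99 Y231.48
M5
G0 X0.00 Y0.00

Since the viewBox matches the mm dimensions, user units are millimetres directly. The only transform is the Y-flip y_m = 295.03 − y_svg.

Shape 1 is a regular polygon drawn with `<path>`. Its stroke #ff0000 means engrave at S271, F3431. After flipping Y the toolpath is (36.07,278.15) → (41.56,284.62) → (50.01,285.31) → (56.48,279.82) → (57.17,271.37) → (51.68,264.90) → (43.23,264.21) → (36.76,269.70) → (36.07,278.15), returning to the start.

Shape 2 is a rectangle drawn with `<polygon>`. Its stroke #ff8800 means score at S483, F2139. After flipping Y the toolpath is (35.55,184.90) → (73.12,184.90) → (73.12,175.97) → (35.55,175.97) → (35.55,184.90), returning to the start.

Shape 3 is a circle drawn with `<circle>`. Its stroke #ff00ff means cut at S670, F1385. After flipping Y the toolpath is (95.41,243.16) → (93.14,250.14) → (87.20,254.46) → (79.86,254.46) → (73.92,250.14) → (71.65,243.16) → (73.92,236.18) → (79.86,231.86) → (87.20,231.86) → (93.14,236.18) → (95.41,243.16), returning to the start.

Shape 4 is a circle drawn with `<circle>`. Its stroke #ff8800 means score at S483, F2139. After flipping Y the toolpath is (100.45,154.68) → (96.16,167.87) → (84.94,176.02) → (71.08,176.02) → (59.86,167.87) → (55.57,154.68) → (59.86,141.49) → (71.08,133.34) → (84.94,133.34) → (96.16,141.49) → (100.45,154.68), returning to the start.

Shape 5 is a cubic bezier drawn with `<path>`. Its stroke #ff8800 means score at S483, F2139. After flipping Y the toolpath is (49.88,104.15) → (56.88,107.72) → (67.73,115.82) → (79.11,127.07) → (87.69,140.11) → (90.17,153.58).

Shape 6 is a quadratic bezier drawn with `<path>`. Its stroke #ff00ff means cut at S670, F1385. After flipping Y the toolpath is (86.75,89.17) → (63.03,125.88) → (44.00,158.47) → (29.64,186.93) → (19.98,211.27) → (14.99,231.48).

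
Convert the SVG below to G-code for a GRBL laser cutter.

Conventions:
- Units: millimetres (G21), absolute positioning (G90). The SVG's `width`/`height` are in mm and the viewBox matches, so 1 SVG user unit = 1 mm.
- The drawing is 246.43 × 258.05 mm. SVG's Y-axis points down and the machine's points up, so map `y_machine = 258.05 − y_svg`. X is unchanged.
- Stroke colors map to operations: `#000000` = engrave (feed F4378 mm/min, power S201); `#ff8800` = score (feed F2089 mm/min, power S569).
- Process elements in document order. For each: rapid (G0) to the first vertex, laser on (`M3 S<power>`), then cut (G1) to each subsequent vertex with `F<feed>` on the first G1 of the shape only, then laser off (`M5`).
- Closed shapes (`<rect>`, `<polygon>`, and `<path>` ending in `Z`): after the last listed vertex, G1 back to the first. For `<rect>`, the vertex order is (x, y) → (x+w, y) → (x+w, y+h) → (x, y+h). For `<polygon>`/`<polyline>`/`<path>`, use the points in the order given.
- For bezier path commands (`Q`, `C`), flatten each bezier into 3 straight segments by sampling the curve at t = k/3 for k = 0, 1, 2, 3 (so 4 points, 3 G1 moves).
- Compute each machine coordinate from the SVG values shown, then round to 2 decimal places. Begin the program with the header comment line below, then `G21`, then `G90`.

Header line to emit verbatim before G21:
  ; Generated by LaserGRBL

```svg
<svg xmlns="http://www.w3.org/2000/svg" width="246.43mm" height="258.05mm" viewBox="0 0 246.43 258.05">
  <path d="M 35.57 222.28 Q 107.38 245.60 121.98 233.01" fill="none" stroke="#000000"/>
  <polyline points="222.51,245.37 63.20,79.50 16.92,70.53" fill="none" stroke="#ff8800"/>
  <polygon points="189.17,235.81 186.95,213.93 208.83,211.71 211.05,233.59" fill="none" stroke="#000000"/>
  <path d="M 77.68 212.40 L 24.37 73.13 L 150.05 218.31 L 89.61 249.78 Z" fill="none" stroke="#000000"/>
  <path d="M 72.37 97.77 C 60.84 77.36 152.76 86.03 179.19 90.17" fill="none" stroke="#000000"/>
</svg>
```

viewBox `0 0 246.43 258.05` with mm width/height → 1 unit = 1 mm. Flip: y_m = 258.05 − y_svg.

**Shape 1** — `<path>` quadratic bezier, stroke `#000000` → engrave (S201, F4378). Control points (SVG): P0=(35.57,222.28), P1=(107.38,245.60), P2=(121.98,233.01); sampled at t=k/3. Machine vertices: (35.57,35.77) → (77.09,24.21) → (105.89,20.64) → (121.98,25.04). Open path.

**Shape 2** — `<polyline>` open polyline, stroke `#ff8800` → score (S569, F2089). Machine vertices: (222.51,12.68) → (63.20,178.55) → (16.92,187.52). Open path.

**Shape 3** — `<polygon>` regular polygon, stroke `#000000` → engrave (S201, F4378). Machine vertices: (189.17,22.24) → (186.95,44.12) → (208.83,46.34) → (211.05,24.46) → (189.17,22.24). Closed: final G1 returns to the first vertex.

**Shape 4** — `<path>` closed polygon, stroke `#000000` → engrave (S201, F4378). Machine vertices: (77.68,45.65) → (24.37,184.92) → (150.05,39.74) → (89.61,8.27) → (77.68,45.65). Closed: final G1 returns to the first vertex.

**Shape 5** — `<path>` cubic bezier, stroke `#000000` → engrave (S201, F4378). Control points (SVG): P0=(72.37,97.77), P1=(60.84,77.36), P2=(152.76,86.03), P3=(179.19,90.17); sampled at t=k/3. Machine vertices: (72.37,160.28) → (89.07,172.24) → (137.19,172.29) → (179.19,167.88). Open path.

; Generated by LaserGRBL
G21
G90
G0 X35.57 Y35.77
M3 S201
G1 X77.09 Y24.21 F4378
G1 X105.89 Y20.64
G1 X121.98 Y25.04
M5
G0 X222.51 Y12.68
M3 S569
G1 X63.20 Y178.55 F2089
G1 X16.92 Y187.52
M5
G0 X189.17 Y22.24
M3 S201
G1 X186.95 Y44.12 F4378
G1 X208.83 Y46.34
G1 X211.05 Y24.46
G1 X189.17 Y22.24
M5
G0 X77.68 Y45.65
M3 S201
G1 X24.37 Y184.92 F4378
G1 X150.05 Y39.74
G1 X89.61 Y8.27
G1 X77.68 Y45.65
M5
G0 X72.37 Y160.28
M3 S201
G1 X89.07 Y172.24 F4378
G1 X137.19 Y172.29
G1 X179.19 Y167.88
M5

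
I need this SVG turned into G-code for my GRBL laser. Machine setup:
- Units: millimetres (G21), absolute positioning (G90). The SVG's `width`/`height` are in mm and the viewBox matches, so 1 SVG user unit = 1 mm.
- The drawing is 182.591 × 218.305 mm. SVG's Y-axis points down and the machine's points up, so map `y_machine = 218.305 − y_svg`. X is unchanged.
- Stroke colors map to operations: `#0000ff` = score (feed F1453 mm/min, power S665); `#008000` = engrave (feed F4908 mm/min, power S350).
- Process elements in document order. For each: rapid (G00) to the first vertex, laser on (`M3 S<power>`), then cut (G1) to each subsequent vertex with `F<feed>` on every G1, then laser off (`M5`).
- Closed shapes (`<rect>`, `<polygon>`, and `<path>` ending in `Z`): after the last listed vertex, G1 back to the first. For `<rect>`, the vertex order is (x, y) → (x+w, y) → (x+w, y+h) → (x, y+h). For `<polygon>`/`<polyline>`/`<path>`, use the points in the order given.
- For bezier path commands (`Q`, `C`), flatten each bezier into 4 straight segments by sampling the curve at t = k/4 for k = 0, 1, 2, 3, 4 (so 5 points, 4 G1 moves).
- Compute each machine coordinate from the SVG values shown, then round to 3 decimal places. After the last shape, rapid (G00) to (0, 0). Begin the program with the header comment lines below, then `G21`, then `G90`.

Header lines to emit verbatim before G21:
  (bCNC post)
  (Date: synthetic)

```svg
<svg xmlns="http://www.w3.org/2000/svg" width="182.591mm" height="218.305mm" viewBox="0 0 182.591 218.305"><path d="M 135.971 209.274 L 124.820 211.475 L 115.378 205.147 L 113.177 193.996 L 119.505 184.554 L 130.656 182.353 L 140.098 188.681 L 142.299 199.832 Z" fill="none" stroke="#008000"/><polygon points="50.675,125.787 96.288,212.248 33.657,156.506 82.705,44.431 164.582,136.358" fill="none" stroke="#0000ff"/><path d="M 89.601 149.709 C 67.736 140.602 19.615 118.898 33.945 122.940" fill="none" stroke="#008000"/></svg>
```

1 u = 1 mm; y_m = 218.305 − y.

[1] `<path>` regular polygon, #008000→engrave S350 F4908: (135.971,9.031) → (124.820,6.830) → (115.378,13.158) → (113.177,24.309) → (119.505,33.751) → (130.656,35.952) → (140.098,29.624) → (142.299,18.473) → (135.971,9.031) (closed)

[2] `<polygon>` closed polygon, #0000ff→score S665 F1453: (50.675,92.518) → (96.288,6.057) → (33.657,61.799) → (82.705,173.874) → (164.582,81.947) → (50.675,92.518) (closed)

[3] `<path>` cubic bezier, #008000→engrave S350 F4908: (89.601,68.596) → (69.665,77.189) → (48.200,86.911) → (33.521,94.168) → (33.945,95.365)

(bCNC post)
(Date: synthetic)
G21
G90
G00 X135.971 Y9.031
M3 S350
G1 X124.820 Y6.830 F4908
G1 X115.378 Y13.158 F4908
G1 X113.177 Y24.309 F4908
G1 X119.505 Y33.751 F4908
G1 X130.656 Y35.952 F4908
G1 X140.098 Y29.624 F4908
G1 X142.299 Y18.473 F4908
G1 X135.971 Y9.031 F4908
M5
G00 X50.675 Y92.518
M3 S665
G1 X96.288 Y6.057 F1453
G1 X33.657 Y61.799 F1453
G1 X82.705 Y173.874 F1453
G1 X164.582 Y81.947 F1453
G1 X50.675 Y92.518 F1453
M5
G00 X89.601 Y68.596
M3 S350
G1 X69.665 Y77.189 F4908
G1 X48.200 Y86.911 F4908
G1 X33.521 Y94.168 F4908
G1 X33.945 Y95.365 F4908
M5
G00 X0.000 Y0.000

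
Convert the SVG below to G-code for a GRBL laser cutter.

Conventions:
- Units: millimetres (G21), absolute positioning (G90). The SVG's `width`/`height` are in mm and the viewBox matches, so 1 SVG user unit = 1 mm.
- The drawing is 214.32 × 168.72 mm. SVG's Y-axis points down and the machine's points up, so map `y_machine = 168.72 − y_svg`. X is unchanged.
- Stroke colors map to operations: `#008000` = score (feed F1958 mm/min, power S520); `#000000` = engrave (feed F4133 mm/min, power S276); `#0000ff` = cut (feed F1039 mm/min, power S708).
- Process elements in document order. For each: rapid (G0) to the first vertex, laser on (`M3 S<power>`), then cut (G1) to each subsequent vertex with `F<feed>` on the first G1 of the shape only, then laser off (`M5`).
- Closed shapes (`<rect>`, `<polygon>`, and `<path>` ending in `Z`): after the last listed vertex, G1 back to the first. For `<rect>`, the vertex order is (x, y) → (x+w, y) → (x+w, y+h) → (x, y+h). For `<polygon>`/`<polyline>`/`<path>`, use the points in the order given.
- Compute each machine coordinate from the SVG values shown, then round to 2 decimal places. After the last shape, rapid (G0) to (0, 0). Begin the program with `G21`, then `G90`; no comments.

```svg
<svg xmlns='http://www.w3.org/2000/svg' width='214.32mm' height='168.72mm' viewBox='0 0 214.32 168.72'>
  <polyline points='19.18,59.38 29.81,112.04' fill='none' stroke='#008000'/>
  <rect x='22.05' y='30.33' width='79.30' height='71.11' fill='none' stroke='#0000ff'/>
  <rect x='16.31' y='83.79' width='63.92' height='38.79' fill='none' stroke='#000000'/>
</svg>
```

G21
G90
G0 X19.18 Y109.34
M3 S520
G1 X29.81 Y56.68 F1958
M5
G0 X22.05 Y138.39
M3 S708
G1 X101.35 Y138.39 F1039
G1 X101.35 Y67.28
G1 X22.05 Y67.28
G1 X22.05 Y138.39
M5
G0 X16.31 Y84.93
M3 S276
G1 X80.23 Y84.93 F4133
G1 X80.23 Y46.14
G1 X16.31 Y46.14
G1 X16.31 Y84.93
M5
G0 X0.00 Y0.00

1 u = 1 mm; y_m = 168.72 − y.

[1] `<polyline>` line segment, #008000→score S520 F1958: (19.18,109.34) → (29.81,56.68)

[2] `<rect>` rectangle, #0000ff→cut S708 F1039: (22.05,138.39) → (101.35,138.39) → (101.35,67.28) → (22.05,67.28) → (22.05,138.39) (closed)

[3] `<rect>` rectangle, #000000→engrave S276 F4133: (16.31,84.93) → (80.23,84.93) → (80.23,46.14) → (16.31,46.14) → (16.31,84.93) (closed)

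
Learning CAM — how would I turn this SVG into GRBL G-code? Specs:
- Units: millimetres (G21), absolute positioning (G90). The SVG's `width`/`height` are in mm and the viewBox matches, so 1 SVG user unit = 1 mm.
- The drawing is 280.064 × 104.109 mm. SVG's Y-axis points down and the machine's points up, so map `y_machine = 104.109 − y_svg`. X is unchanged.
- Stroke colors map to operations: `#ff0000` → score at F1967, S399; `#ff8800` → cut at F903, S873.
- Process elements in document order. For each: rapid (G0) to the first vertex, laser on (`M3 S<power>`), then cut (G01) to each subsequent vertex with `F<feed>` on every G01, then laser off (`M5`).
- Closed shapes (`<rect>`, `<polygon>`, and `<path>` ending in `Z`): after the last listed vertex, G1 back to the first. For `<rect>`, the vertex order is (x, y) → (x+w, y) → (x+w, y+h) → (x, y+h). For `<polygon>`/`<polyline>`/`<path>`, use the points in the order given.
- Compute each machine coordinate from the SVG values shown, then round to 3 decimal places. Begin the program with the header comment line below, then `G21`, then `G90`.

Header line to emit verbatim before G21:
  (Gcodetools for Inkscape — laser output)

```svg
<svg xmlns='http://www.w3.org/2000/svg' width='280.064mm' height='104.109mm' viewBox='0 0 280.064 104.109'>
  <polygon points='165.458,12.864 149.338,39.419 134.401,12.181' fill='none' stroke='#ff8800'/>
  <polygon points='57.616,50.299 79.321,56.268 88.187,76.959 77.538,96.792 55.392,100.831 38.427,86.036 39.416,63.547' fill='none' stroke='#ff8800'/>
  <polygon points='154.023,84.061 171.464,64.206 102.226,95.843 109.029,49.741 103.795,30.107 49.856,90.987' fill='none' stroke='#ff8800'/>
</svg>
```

(Gcodetools for Inkscape — laser output)
G21
G90
G0 X165.458 Y91.245
M3 S873
G01 X149.338 Y64.690 F903
G01 X134.401 Y91.928 F903
G01 X165.458 Y91.245 F903
M5
G0 X57.616 Y53.810
M3 S873
G01 X79.321 Y47.841 F903
G01 X88.187 Y27.150 F903
G01 X77.538 Y7.317 F903
G01 X55.392 Y3.278 F903
G01 X38.427 Y18.073 F903
G01 X39.416 Y40.562 F903
G01 X57.616 Y53.810 F903
M5
G0 X154.023 Y20.048
M3 S873
G01 X171.464 Y39.903 F903
G01 X102.226 Y8.266 F903
G01 X109.029 Y54.368 F903
G01 X103.795 Y74.002 F903
G01 X49.856 Y13.122 F903
G01 X154.023 Y20.048 F903
M5

Since the viewBox matches the mm dimensions, user units are millimetres directly. The only transform is the Y-flip y_m = 104.109 − y_svg.

Shape 1 is a regular polygon drawn with `<polygon>`. Its stroke #ff8800 means cut at S873, F903. After flipping Y the toolpath is (165.458,91.245) → (149.338,64.690) → (134.401,91.928) → (165.458,91.245), returning to the start.

Shape 2 is a regular polygon drawn with `<polygon>`. Its stroke #ff8800 means cut at S873, F903. After flipping Y the toolpath is (57.616,53.810) → (79.321,47.841) → (88.187,27.150) → (77.538,7.317) → (55.392,3.278) → (38.427,18.073) → (39.416,40.562) → (57.616,53.810), returning to the start.

Shape 3 is a closed polygon drawn with `<polygon>`. Its stroke #ff8800 means cut at S873, F903. After flipping Y the toolpath is (154.023,20.048) → (171.464,39.903) → (102.226,8.266) → (109.029,54.368) → (103.795,74.002) → (49.856,13.122) → (154.023,20.048), returning to the start.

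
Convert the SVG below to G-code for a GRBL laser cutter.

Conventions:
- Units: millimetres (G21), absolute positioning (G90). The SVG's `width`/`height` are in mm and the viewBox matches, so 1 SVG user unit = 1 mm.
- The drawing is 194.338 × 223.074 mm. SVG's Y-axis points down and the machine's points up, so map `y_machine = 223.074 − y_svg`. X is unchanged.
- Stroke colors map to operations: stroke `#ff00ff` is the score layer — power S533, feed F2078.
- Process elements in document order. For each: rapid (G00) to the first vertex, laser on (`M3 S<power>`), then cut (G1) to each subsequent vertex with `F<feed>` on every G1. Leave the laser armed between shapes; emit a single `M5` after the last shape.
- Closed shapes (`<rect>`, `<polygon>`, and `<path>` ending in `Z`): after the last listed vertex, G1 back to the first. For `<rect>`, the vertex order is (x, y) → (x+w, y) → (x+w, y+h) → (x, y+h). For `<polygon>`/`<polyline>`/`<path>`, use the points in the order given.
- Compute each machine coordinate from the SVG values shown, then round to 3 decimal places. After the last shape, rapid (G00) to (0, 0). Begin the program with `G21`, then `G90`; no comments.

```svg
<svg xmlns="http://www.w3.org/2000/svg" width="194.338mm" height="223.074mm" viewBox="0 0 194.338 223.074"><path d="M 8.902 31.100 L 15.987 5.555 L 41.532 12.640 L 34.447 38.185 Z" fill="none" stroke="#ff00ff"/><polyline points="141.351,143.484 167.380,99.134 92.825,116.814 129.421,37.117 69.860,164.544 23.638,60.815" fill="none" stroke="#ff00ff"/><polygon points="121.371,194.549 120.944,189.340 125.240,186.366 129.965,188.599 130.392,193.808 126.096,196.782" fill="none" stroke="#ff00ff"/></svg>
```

viewBox `0 0 194.338 223.074` with mm width/height → 1 unit = 1 mm. Flip: y_m = 223.074 − y_svg.

**Shape 1** — `<path>` regular polygon, stroke `#ff00ff` → score (S533, F2078). Machine vertices: (8.902,191.974) → (15.987,217.519) → (41.532,210.434) → (34.447,184.889) → (8.902,191.974). Closed: final G1 returns to the first vertex.

**Shape 2** — `<polyline>` open polyline, stroke `#ff00ff` → score (S533, F2078). Machine vertices: (141.351,79.590) → (167.380,123.940) → (92.825,106.260) → (129.421,185.957) → (69.860,58.530) → (23.638,162.259). Open path.

**Shape 3** — `<polygon>` regular polygon, stroke `#ff00ff` → score (S533, F2078). Machine vertices: (121.371,28.525) → (120.944,33.734) → (125.240,36.708) → (129.965,34.475) → (130.392,29.266) → (126.096,26.292) → (121.371,28.525). Closed: final G1 returns to the first vertex.

G21
G90
G00 X8.902 Y191.974
M3 S533
G1 X15.987 Y217.519 F2078
G1 X41.532 Y210.434 F2078
G1 X34.447 Y184.889 F2078
G1 X8.902 Y191.974 F2078
G00 X141.351 Y79.590
M3 S533
G1 X167.380 Y123.940 F2078
G1 X92.825 Y106.260 F2078
G1 X129.421 Y185.957 F2078
G1 X69.860 Y58.530 F2078
G1 X23.638 Y162.259 F2078
G00 X121.371 Y28.525
M3 S533
G1 X120.944 Y33.734 F2078
G1 X125.240 Y36.708 F2078
G1 X129.965 Y34.475 F2078
G1 X130.392 Y29.266 F2078
G1 X126.096 Y26.292 F2078
G1 X121.371 Y28.525 F2078
M5
G00 X0.000 Y0.000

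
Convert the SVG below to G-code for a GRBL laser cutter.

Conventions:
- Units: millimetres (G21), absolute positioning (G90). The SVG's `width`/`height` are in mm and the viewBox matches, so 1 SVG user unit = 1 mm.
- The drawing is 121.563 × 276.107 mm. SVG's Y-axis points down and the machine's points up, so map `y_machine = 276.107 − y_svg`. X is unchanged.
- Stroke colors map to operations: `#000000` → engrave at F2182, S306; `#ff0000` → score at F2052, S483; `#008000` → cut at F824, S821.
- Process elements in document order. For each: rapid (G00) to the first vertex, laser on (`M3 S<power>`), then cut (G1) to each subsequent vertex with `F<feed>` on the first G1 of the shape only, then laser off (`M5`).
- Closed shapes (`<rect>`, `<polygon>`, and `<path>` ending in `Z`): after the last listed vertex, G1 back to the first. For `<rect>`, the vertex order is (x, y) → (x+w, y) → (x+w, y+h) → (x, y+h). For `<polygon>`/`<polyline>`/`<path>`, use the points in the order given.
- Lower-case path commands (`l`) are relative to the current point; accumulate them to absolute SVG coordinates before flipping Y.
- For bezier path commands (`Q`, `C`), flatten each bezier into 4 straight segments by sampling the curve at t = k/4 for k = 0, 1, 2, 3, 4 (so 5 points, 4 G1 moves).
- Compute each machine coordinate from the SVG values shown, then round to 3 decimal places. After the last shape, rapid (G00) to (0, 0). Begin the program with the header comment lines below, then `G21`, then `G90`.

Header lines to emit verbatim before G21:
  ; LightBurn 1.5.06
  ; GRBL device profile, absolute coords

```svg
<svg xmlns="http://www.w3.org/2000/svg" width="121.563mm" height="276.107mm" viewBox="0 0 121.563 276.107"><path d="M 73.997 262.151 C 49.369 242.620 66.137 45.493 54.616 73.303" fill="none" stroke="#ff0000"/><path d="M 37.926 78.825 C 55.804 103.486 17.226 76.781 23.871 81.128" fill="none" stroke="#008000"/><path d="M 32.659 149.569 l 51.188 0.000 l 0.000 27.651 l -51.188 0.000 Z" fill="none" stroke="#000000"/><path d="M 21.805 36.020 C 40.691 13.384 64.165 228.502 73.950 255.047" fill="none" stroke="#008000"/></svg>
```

1 u = 1 mm; y_m = 276.107 − y.

[1] `<path>` cubic bezier, #ff0000→score S483 F2052: (73.997,13.956) → (62.199,55.614) → (59.391,126.133) → (59.041,187.775) → (54.616,202.804)

[2] `<path>` cubic bezier, #008000→cut S821 F824: (37.926,197.282) → (42.338,187.130) → (35.111,188.513) → (25.778,193.705) → (23.871,194.979)

[3] `<path>` rectangle, #000000→engrave S306 F2182: (32.659,126.538) → (83.847,126.538) → (83.847,98.887) → (32.659,98.887) → (32.659,126.538) (closed)

[4] `<path>` cubic bezier, #008000→cut S821 F824: (21.805,240.087) → (36.544,219.146) → (51.290,149.016) → (64.330,69.665) → (73.950,21.060)

; LightBurn 1.5.06
; GRBL device profile, absolute coords
G21
G90
G00 X73.997 Y13.956
M3 S483
G1 X62.199 Y55.614 F2052
G1 X59.391 Y126.133
G1 X59.041 Y187.775
G1 X54.616 Y202.804
M5
G00 X37.926 Y197.282
M3 S821
G1 X42.338 Y187.130 F824
G1 X35.111 Y188.513
G1 X25.778 Y193.705
G1 X23.871 Y194.979
M5
G00 X32.659 Y126.538
M3 S306
G1 X83.847 Y126.538 F2182
G1 X83.847 Y98.887
G1 X32.659 Y98.887
G1 X32.659 Y126.538
M5
G00 X21.805 Y240.087
M3 S821
G1 X36.544 Y219.146 F824
G1 X51.290 Y149.016
G1 X64.330 Y69.665
G1 X73.950 Y21.060
M5
G00 X0.000 Y0.000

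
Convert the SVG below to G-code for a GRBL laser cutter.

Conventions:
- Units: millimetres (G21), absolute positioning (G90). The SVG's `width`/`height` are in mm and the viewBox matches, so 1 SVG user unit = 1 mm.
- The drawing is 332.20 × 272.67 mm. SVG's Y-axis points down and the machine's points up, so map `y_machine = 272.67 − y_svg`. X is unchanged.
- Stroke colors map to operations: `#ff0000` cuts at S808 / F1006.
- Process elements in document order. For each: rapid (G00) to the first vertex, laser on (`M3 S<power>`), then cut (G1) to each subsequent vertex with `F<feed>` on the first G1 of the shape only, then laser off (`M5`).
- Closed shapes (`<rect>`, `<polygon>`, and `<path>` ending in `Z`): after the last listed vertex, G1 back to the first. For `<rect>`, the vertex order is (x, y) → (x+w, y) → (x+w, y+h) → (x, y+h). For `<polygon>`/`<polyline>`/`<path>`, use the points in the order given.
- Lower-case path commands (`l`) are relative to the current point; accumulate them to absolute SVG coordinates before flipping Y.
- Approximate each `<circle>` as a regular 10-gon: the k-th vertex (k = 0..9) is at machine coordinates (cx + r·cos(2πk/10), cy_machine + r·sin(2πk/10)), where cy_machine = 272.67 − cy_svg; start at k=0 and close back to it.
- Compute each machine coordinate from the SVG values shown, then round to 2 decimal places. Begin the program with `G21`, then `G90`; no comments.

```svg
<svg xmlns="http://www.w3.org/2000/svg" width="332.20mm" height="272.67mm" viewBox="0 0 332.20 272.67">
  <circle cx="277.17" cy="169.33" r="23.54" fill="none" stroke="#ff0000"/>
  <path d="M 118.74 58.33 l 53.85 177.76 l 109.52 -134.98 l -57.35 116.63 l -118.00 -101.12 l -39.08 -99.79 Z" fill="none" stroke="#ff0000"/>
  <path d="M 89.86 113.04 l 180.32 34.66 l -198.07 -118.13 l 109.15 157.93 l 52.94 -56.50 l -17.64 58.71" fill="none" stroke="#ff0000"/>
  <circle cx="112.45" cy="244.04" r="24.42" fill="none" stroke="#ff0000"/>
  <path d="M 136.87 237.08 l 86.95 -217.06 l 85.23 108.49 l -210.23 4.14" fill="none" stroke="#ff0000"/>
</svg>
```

G21
G90
G00 X300.71 Y103.34
M3 S808
G1 X296.21 Y117.18 F1006
G1 X284.44 Y125.73
G1 X269.90 Y125.73
G1 X258.13 Y117.18
G1 X253.63 Y103.34
G1 X258.13 Y89.50
G1 X269.90 Y80.95
G1 X284.44 Y80.95
G1 X296.21 Y89.50
G1 X300.71 Y103.34
M5
G00 X118.74 Y214.34
M3 S808
G1 X172.59 Y36.58 F1006
G1 X282.11 Y171.56
G1 X224.76 Y54.93
G1 X106.76 Y156.05
G1 X67.68 Y255.84
G1 X118.74 Y214.34
M5
G00 X89.86 Y159.63
M3 S808
G1 X270.18 Y124.97 F1006
G1 X72.11 Y243.10
G1 X181.26 Y85.17
G1 X234.20 Y141.67
G1 X216.56 Y82.96
M5
G00 X136.87 Y28.63
M3 S808
G1 X132.21 Y42.98 F1006
G1 X120.00 Y51.85
G1 X104.90 Y51.85
G1 X92.69 Y42.98
G1 X88.03 Y28.63
G1 X92.69 Y14.28
G1 X104.90 Y5.41
G1 X120.00 Y5.41
G1 X132.21 Y14.28
G1 X136.87 Y28.63
M5
G00 X136.87 Y35.59
M3 S808
G1 X223.82 Y252.65 F1006
G1 X309.05 Y144.16
G1 X98.82 Y140.02
M5

1 u = 1 mm; y_m = 272.67 − y.

[1] `<circle>` circle, #ff0000→cut S808 F1006: (300.71,103.34) → (296.21,117.18) → (284.44,125.73) → (269.90,125.73) → (258.13,117.18) → (253.63,103.34) → (258.13,89.50) → (269.90,80.95) → (284.44,80.95) → (296.21,89.50) → (300.71,103.34) (closed)

[2] `<path>` closed polygon, #ff0000→cut S808 F1006: (118.74,214.34) → (172.59,36.58) → (282.11,171.56) → (224.76,54.93) → (106.76,156.05) → (67.68,255.84) → (118.74,214.34) (closed)

[3] `<path>` open polyline, #ff0000→cut S808 F1006: (89.86,159.63) → (270.18,124.97) → (72.11,243.10) → (181.26,85.17) → (234.20,141.67) → (216.56,82.96)

[4] `<circle>` circle, #ff0000→cut S808 F1006: (136.87,28.63) → (132.21,42.98) → (120.00,51.85) → (104.90,51.85) → (92.69,42.98) → (88.03,28.63) → (92.69,14.28) → (104.90,5.41) → (120.00,5.41) → (132.21,14.28) → (136.87,28.63) (closed)

[5] `<path>` open polyline, #ff0000→cut S808 F1006: (136.87,35.59) → (223.82,252.65) → (309.05,144.16) → (98.82,140.02)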